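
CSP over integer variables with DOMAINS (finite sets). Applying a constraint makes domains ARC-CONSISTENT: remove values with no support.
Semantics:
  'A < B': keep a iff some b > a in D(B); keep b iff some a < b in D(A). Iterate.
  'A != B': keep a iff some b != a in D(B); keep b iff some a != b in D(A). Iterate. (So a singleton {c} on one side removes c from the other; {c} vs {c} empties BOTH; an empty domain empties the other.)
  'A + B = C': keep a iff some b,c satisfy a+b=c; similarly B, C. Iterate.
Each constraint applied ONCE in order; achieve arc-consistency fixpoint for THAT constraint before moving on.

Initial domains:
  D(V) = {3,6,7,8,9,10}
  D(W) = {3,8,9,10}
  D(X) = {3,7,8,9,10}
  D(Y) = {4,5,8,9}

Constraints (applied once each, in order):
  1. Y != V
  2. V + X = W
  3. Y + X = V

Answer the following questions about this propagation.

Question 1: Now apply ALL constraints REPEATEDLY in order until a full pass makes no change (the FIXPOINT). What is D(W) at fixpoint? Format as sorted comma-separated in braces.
Answer: {10}

Derivation:
pass 0 (initial): D(W)={3,8,9,10}
pass 1: V {3,6,7,8,9,10}->{7}; W {3,8,9,10}->{9,10}; X {3,7,8,9,10}->{3}; Y {4,5,8,9}->{4}
pass 2: W {9,10}->{10}
pass 3: no change
Fixpoint after 3 passes: D(W) = {10}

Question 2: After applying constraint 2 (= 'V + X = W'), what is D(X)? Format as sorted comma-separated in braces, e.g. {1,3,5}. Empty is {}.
Answer: {3,7}

Derivation:
Constraint 1 (Y != V) on D(Y)={4,5,8,9} D(V)={3,6,7,8,9,10}: no change
Constraint 2 (V + X = W) on D(V)={3,6,7,8,9,10} D(X)={3,7,8,9,10} D(W)={3,8,9,10}: V {3,6,7,8,9,10}->{3,6,7}; X {3,7,8,9,10}->{3,7}; W {3,8,9,10}->{9,10}
So after constraint 2: D(X) = {3,7}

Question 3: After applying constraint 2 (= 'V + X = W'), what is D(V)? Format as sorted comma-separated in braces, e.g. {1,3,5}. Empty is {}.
Answer: {3,6,7}

Derivation:
Constraint 1 (Y != V) on D(Y)={4,5,8,9} D(V)={3,6,7,8,9,10}: no change
Constraint 2 (V + X = W) on D(V)={3,6,7,8,9,10} D(X)={3,7,8,9,10} D(W)={3,8,9,10}: V {3,6,7,8,9,10}->{3,6,7}; X {3,7,8,9,10}->{3,7}; W {3,8,9,10}->{9,10}
So after constraint 2: D(V) = {3,6,7}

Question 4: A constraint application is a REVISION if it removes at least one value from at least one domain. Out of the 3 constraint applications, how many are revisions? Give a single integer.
Constraint 1 (Y != V) on D(Y)={4,5,8,9} D(V)={3,6,7,8,9,10}: no change => not a revision
Constraint 2 (V + X = W) on D(V)={3,6,7,8,9,10} D(X)={3,7,8,9,10} D(W)={3,8,9,10}: V {3,6,7,8,9,10}->{3,6,7}; X {3,7,8,9,10}->{3,7}; W {3,8,9,10}->{9,10} => REVISION
Constraint 3 (Y + X = V) on D(Y)={4,5,8,9} D(X)={3,7} D(V)={3,6,7}: Y {4,5,8,9}->{4}; X {3,7}->{3}; V {3,6,7}->{7} => REVISION
Total revisions = 2

Answer: 2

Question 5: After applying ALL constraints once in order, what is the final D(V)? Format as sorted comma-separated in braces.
Answer: {7}

Derivation:
Constraint 1 (Y != V) on D(Y)={4,5,8,9} D(V)={3,6,7,8,9,10}: no change
Constraint 2 (V + X = W) on D(V)={3,6,7,8,9,10} D(X)={3,7,8,9,10} D(W)={3,8,9,10}: V {3,6,7,8,9,10}->{3,6,7}; X {3,7,8,9,10}->{3,7}; W {3,8,9,10}->{9,10}
Constraint 3 (Y + X = V) on D(Y)={4,5,8,9} D(X)={3,7} D(V)={3,6,7}: Y {4,5,8,9}->{4}; X {3,7}->{3}; V {3,6,7}->{7}
So after all 3 constraints: D(V) = {7}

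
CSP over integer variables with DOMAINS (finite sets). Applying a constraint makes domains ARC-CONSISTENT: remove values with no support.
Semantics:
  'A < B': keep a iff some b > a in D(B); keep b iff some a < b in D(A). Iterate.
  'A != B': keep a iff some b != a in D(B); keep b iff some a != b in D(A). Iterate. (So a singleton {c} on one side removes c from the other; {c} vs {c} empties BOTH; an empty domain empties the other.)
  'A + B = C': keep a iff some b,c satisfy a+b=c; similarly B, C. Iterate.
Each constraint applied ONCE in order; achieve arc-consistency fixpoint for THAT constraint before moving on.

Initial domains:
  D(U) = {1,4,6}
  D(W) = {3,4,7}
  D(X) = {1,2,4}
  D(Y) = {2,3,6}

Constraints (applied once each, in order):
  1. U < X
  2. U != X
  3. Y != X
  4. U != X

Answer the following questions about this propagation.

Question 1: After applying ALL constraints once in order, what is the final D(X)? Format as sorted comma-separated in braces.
Constraint 1 (U < X) on D(U)={1,4,6} D(X)={1,2,4}: U {1,4,6}->{1}; X {1,2,4}->{2,4}
Constraint 2 (U != X) on D(U)={1} D(X)={2,4}: no change
Constraint 3 (Y != X) on D(Y)={2,3,6} D(X)={2,4}: no change
Constraint 4 (U != X) on D(U)={1} D(X)={2,4}: no change
So after all 4 constraints: D(X) = {2,4}

Answer: {2,4}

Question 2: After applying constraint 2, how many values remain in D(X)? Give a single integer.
Answer: 2

Derivation:
Constraint 1 (U < X) on D(U)={1,4,6} D(X)={1,2,4}: U {1,4,6}->{1}; X {1,2,4}->{2,4}
Constraint 2 (U != X) on D(U)={1} D(X)={2,4}: no change
So after constraint 2: D(X)={2,4}, size = 2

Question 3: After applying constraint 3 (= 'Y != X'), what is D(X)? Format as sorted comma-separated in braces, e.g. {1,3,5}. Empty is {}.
Answer: {2,4}

Derivation:
Constraint 1 (U < X) on D(U)={1,4,6} D(X)={1,2,4}: U {1,4,6}->{1}; X {1,2,4}->{2,4}
Constraint 2 (U != X) on D(U)={1} D(X)={2,4}: no change
Constraint 3 (Y != X) on D(Y)={2,3,6} D(X)={2,4}: no change
So after constraint 3: D(X) = {2,4}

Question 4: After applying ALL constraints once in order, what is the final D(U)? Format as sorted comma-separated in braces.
Answer: {1}

Derivation:
Constraint 1 (U < X) on D(U)={1,4,6} D(X)={1,2,4}: U {1,4,6}->{1}; X {1,2,4}->{2,4}
Constraint 2 (U != X) on D(U)={1} D(X)={2,4}: no change
Constraint 3 (Y != X) on D(Y)={2,3,6} D(X)={2,4}: no change
Constraint 4 (U != X) on D(U)={1} D(X)={2,4}: no change
So after all 4 constraints: D(U) = {1}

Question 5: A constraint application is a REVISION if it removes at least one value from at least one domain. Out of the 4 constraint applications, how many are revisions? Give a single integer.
Answer: 1

Derivation:
Constraint 1 (U < X) on D(U)={1,4,6} D(X)={1,2,4}: U {1,4,6}->{1}; X {1,2,4}->{2,4} => REVISION
Constraint 2 (U != X) on D(U)={1} D(X)={2,4}: no change => not a revision
Constraint 3 (Y != X) on D(Y)={2,3,6} D(X)={2,4}: no change => not a revision
Constraint 4 (U != X) on D(U)={1} D(X)={2,4}: no change => not a revision
Total revisions = 1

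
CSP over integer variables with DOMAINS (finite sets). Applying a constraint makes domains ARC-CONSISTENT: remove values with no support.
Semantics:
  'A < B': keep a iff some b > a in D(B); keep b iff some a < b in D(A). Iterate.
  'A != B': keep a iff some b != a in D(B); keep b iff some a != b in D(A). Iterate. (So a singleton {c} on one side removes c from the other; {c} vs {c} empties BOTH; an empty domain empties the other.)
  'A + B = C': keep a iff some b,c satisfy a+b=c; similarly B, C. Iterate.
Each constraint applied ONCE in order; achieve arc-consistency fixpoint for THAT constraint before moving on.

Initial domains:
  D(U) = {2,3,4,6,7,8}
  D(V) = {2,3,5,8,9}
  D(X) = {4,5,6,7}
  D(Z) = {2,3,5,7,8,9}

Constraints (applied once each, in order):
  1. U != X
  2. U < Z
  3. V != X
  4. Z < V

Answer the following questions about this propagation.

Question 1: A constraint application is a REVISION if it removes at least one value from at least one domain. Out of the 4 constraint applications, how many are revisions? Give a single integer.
Constraint 1 (U != X) on D(U)={2,3,4,6,7,8} D(X)={4,5,6,7}: no change => not a revision
Constraint 2 (U < Z) on D(U)={2,3,4,6,7,8} D(Z)={2,3,5,7,8,9}: Z {2,3,5,7,8,9}->{3,5,7,8,9} => REVISION
Constraint 3 (V != X) on D(V)={2,3,5,8,9} D(X)={4,5,6,7}: no change => not a revision
Constraint 4 (Z < V) on D(Z)={3,5,7,8,9} D(V)={2,3,5,8,9}: Z {3,5,7,8,9}->{3,5,7,8}; V {2,3,5,8,9}->{5,8,9} => REVISION
Total revisions = 2

Answer: 2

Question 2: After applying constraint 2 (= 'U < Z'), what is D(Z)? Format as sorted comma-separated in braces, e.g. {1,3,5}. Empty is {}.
Answer: {3,5,7,8,9}

Derivation:
Constraint 1 (U != X) on D(U)={2,3,4,6,7,8} D(X)={4,5,6,7}: no change
Constraint 2 (U < Z) on D(U)={2,3,4,6,7,8} D(Z)={2,3,5,7,8,9}: Z {2,3,5,7,8,9}->{3,5,7,8,9}
So after constraint 2: D(Z) = {3,5,7,8,9}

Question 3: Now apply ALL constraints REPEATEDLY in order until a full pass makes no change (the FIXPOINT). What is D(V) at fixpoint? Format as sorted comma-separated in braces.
pass 0 (initial): D(V)={2,3,5,8,9}
pass 1: V {2,3,5,8,9}->{5,8,9}; Z {2,3,5,7,8,9}->{3,5,7,8}
pass 2: U {2,3,4,6,7,8}->{2,3,4,6,7}
pass 3: no change
Fixpoint after 3 passes: D(V) = {5,8,9}

Answer: {5,8,9}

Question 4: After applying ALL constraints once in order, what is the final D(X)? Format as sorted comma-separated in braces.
Answer: {4,5,6,7}

Derivation:
Constraint 1 (U != X) on D(U)={2,3,4,6,7,8} D(X)={4,5,6,7}: no change
Constraint 2 (U < Z) on D(U)={2,3,4,6,7,8} D(Z)={2,3,5,7,8,9}: Z {2,3,5,7,8,9}->{3,5,7,8,9}
Constraint 3 (V != X) on D(V)={2,3,5,8,9} D(X)={4,5,6,7}: no change
Constraint 4 (Z < V) on D(Z)={3,5,7,8,9} D(V)={2,3,5,8,9}: Z {3,5,7,8,9}->{3,5,7,8}; V {2,3,5,8,9}->{5,8,9}
So after all 4 constraints: D(X) = {4,5,6,7}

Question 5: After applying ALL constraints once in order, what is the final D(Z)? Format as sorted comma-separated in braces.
Answer: {3,5,7,8}

Derivation:
Constraint 1 (U != X) on D(U)={2,3,4,6,7,8} D(X)={4,5,6,7}: no change
Constraint 2 (U < Z) on D(U)={2,3,4,6,7,8} D(Z)={2,3,5,7,8,9}: Z {2,3,5,7,8,9}->{3,5,7,8,9}
Constraint 3 (V != X) on D(V)={2,3,5,8,9} D(X)={4,5,6,7}: no change
Constraint 4 (Z < V) on D(Z)={3,5,7,8,9} D(V)={2,3,5,8,9}: Z {3,5,7,8,9}->{3,5,7,8}; V {2,3,5,8,9}->{5,8,9}
So after all 4 constraints: D(Z) = {3,5,7,8}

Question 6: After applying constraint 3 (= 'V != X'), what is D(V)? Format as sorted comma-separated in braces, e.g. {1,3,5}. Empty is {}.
Constraint 1 (U != X) on D(U)={2,3,4,6,7,8} D(X)={4,5,6,7}: no change
Constraint 2 (U < Z) on D(U)={2,3,4,6,7,8} D(Z)={2,3,5,7,8,9}: Z {2,3,5,7,8,9}->{3,5,7,8,9}
Constraint 3 (V != X) on D(V)={2,3,5,8,9} D(X)={4,5,6,7}: no change
So after constraint 3: D(V) = {2,3,5,8,9}

Answer: {2,3,5,8,9}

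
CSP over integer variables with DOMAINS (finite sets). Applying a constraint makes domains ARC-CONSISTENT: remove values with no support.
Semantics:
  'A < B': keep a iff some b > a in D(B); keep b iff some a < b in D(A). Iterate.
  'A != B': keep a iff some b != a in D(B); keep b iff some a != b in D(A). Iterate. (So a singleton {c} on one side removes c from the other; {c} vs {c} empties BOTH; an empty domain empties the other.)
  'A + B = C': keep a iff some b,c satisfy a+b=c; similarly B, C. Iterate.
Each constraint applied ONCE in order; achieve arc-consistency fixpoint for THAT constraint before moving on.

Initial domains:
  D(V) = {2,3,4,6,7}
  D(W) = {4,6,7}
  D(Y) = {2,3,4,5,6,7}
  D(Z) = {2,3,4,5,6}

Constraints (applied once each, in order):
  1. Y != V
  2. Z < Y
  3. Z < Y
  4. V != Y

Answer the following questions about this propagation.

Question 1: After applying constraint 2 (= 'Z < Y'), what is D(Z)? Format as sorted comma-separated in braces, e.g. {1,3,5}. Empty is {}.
Answer: {2,3,4,5,6}

Derivation:
Constraint 1 (Y != V) on D(Y)={2,3,4,5,6,7} D(V)={2,3,4,6,7}: no change
Constraint 2 (Z < Y) on D(Z)={2,3,4,5,6} D(Y)={2,3,4,5,6,7}: Y {2,3,4,5,6,7}->{3,4,5,6,7}
So after constraint 2: D(Z) = {2,3,4,5,6}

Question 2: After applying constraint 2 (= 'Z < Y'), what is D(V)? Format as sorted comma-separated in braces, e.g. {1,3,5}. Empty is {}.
Constraint 1 (Y != V) on D(Y)={2,3,4,5,6,7} D(V)={2,3,4,6,7}: no change
Constraint 2 (Z < Y) on D(Z)={2,3,4,5,6} D(Y)={2,3,4,5,6,7}: Y {2,3,4,5,6,7}->{3,4,5,6,7}
So after constraint 2: D(V) = {2,3,4,6,7}

Answer: {2,3,4,6,7}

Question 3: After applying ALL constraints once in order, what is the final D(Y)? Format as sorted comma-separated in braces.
Answer: {3,4,5,6,7}

Derivation:
Constraint 1 (Y != V) on D(Y)={2,3,4,5,6,7} D(V)={2,3,4,6,7}: no change
Constraint 2 (Z < Y) on D(Z)={2,3,4,5,6} D(Y)={2,3,4,5,6,7}: Y {2,3,4,5,6,7}->{3,4,5,6,7}
Constraint 3 (Z < Y) on D(Z)={2,3,4,5,6} D(Y)={3,4,5,6,7}: no change
Constraint 4 (V != Y) on D(V)={2,3,4,6,7} D(Y)={3,4,5,6,7}: no change
So after all 4 constraints: D(Y) = {3,4,5,6,7}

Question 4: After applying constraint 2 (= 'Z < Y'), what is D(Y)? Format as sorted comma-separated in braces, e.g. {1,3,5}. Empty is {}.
Answer: {3,4,5,6,7}

Derivation:
Constraint 1 (Y != V) on D(Y)={2,3,4,5,6,7} D(V)={2,3,4,6,7}: no change
Constraint 2 (Z < Y) on D(Z)={2,3,4,5,6} D(Y)={2,3,4,5,6,7}: Y {2,3,4,5,6,7}->{3,4,5,6,7}
So after constraint 2: D(Y) = {3,4,5,6,7}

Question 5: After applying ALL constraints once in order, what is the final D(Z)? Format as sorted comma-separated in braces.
Constraint 1 (Y != V) on D(Y)={2,3,4,5,6,7} D(V)={2,3,4,6,7}: no change
Constraint 2 (Z < Y) on D(Z)={2,3,4,5,6} D(Y)={2,3,4,5,6,7}: Y {2,3,4,5,6,7}->{3,4,5,6,7}
Constraint 3 (Z < Y) on D(Z)={2,3,4,5,6} D(Y)={3,4,5,6,7}: no change
Constraint 4 (V != Y) on D(V)={2,3,4,6,7} D(Y)={3,4,5,6,7}: no change
So after all 4 constraints: D(Z) = {2,3,4,5,6}

Answer: {2,3,4,5,6}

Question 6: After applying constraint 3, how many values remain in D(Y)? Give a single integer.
Answer: 5

Derivation:
Constraint 1 (Y != V) on D(Y)={2,3,4,5,6,7} D(V)={2,3,4,6,7}: no change
Constraint 2 (Z < Y) on D(Z)={2,3,4,5,6} D(Y)={2,3,4,5,6,7}: Y {2,3,4,5,6,7}->{3,4,5,6,7}
Constraint 3 (Z < Y) on D(Z)={2,3,4,5,6} D(Y)={3,4,5,6,7}: no change
So after constraint 3: D(Y)={3,4,5,6,7}, size = 5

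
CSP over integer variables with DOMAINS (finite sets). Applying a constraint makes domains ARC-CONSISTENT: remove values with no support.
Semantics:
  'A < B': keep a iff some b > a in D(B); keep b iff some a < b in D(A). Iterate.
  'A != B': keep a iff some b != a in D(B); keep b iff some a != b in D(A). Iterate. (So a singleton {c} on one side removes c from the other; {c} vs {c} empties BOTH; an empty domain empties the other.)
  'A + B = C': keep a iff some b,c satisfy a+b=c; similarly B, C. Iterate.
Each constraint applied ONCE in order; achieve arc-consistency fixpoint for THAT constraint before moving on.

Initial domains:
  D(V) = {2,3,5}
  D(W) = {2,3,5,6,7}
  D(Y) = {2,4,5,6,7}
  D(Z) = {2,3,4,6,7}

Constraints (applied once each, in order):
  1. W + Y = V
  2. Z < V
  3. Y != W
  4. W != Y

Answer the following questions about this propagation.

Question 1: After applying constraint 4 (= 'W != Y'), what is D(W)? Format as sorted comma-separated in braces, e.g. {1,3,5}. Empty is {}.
Constraint 1 (W + Y = V) on D(W)={2,3,5,6,7} D(Y)={2,4,5,6,7} D(V)={2,3,5}: W {2,3,5,6,7}->{3}; Y {2,4,5,6,7}->{2}; V {2,3,5}->{5}
Constraint 2 (Z < V) on D(Z)={2,3,4,6,7} D(V)={5}: Z {2,3,4,6,7}->{2,3,4}
Constraint 3 (Y != W) on D(Y)={2} D(W)={3}: no change
Constraint 4 (W != Y) on D(W)={3} D(Y)={2}: no change
So after constraint 4: D(W) = {3}

Answer: {3}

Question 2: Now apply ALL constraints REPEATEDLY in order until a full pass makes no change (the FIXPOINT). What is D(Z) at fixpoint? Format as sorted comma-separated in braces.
pass 0 (initial): D(Z)={2,3,4,6,7}
pass 1: V {2,3,5}->{5}; W {2,3,5,6,7}->{3}; Y {2,4,5,6,7}->{2}; Z {2,3,4,6,7}->{2,3,4}
pass 2: no change
Fixpoint after 2 passes: D(Z) = {2,3,4}

Answer: {2,3,4}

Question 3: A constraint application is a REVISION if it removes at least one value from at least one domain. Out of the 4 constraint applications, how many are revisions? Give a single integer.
Constraint 1 (W + Y = V) on D(W)={2,3,5,6,7} D(Y)={2,4,5,6,7} D(V)={2,3,5}: W {2,3,5,6,7}->{3}; Y {2,4,5,6,7}->{2}; V {2,3,5}->{5} => REVISION
Constraint 2 (Z < V) on D(Z)={2,3,4,6,7} D(V)={5}: Z {2,3,4,6,7}->{2,3,4} => REVISION
Constraint 3 (Y != W) on D(Y)={2} D(W)={3}: no change => not a revision
Constraint 4 (W != Y) on D(W)={3} D(Y)={2}: no change => not a revision
Total revisions = 2

Answer: 2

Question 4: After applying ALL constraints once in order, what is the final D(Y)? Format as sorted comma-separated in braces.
Constraint 1 (W + Y = V) on D(W)={2,3,5,6,7} D(Y)={2,4,5,6,7} D(V)={2,3,5}: W {2,3,5,6,7}->{3}; Y {2,4,5,6,7}->{2}; V {2,3,5}->{5}
Constraint 2 (Z < V) on D(Z)={2,3,4,6,7} D(V)={5}: Z {2,3,4,6,7}->{2,3,4}
Constraint 3 (Y != W) on D(Y)={2} D(W)={3}: no change
Constraint 4 (W != Y) on D(W)={3} D(Y)={2}: no change
So after all 4 constraints: D(Y) = {2}

Answer: {2}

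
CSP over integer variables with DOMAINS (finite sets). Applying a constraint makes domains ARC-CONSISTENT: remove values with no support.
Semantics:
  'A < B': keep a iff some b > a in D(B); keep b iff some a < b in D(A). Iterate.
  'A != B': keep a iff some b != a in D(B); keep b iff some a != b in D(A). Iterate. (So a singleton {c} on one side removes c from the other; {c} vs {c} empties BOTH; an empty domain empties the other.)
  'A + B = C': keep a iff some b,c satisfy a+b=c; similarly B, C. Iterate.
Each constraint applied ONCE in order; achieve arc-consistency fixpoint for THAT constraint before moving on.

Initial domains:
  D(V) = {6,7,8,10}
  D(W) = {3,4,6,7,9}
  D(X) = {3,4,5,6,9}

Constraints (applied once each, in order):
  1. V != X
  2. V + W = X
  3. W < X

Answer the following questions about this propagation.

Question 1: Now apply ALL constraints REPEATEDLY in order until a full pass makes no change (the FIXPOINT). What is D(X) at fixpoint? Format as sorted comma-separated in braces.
pass 0 (initial): D(X)={3,4,5,6,9}
pass 1: V {6,7,8,10}->{6}; W {3,4,6,7,9}->{3}; X {3,4,5,6,9}->{9}
pass 2: no change
Fixpoint after 2 passes: D(X) = {9}

Answer: {9}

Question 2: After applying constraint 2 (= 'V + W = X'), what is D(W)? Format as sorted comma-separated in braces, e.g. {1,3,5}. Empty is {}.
Constraint 1 (V != X) on D(V)={6,7,8,10} D(X)={3,4,5,6,9}: no change
Constraint 2 (V + W = X) on D(V)={6,7,8,10} D(W)={3,4,6,7,9} D(X)={3,4,5,6,9}: V {6,7,8,10}->{6}; W {3,4,6,7,9}->{3}; X {3,4,5,6,9}->{9}
So after constraint 2: D(W) = {3}

Answer: {3}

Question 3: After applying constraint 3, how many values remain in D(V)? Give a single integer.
Constraint 1 (V != X) on D(V)={6,7,8,10} D(X)={3,4,5,6,9}: no change
Constraint 2 (V + W = X) on D(V)={6,7,8,10} D(W)={3,4,6,7,9} D(X)={3,4,5,6,9}: V {6,7,8,10}->{6}; W {3,4,6,7,9}->{3}; X {3,4,5,6,9}->{9}
Constraint 3 (W < X) on D(W)={3} D(X)={9}: no change
So after constraint 3: D(V)={6}, size = 1

Answer: 1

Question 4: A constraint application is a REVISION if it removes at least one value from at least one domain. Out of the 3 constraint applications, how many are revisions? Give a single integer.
Constraint 1 (V != X) on D(V)={6,7,8,10} D(X)={3,4,5,6,9}: no change => not a revision
Constraint 2 (V + W = X) on D(V)={6,7,8,10} D(W)={3,4,6,7,9} D(X)={3,4,5,6,9}: V {6,7,8,10}->{6}; W {3,4,6,7,9}->{3}; X {3,4,5,6,9}->{9} => REVISION
Constraint 3 (W < X) on D(W)={3} D(X)={9}: no change => not a revision
Total revisions = 1

Answer: 1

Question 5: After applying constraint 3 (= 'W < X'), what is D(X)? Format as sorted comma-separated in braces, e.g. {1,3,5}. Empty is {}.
Answer: {9}

Derivation:
Constraint 1 (V != X) on D(V)={6,7,8,10} D(X)={3,4,5,6,9}: no change
Constraint 2 (V + W = X) on D(V)={6,7,8,10} D(W)={3,4,6,7,9} D(X)={3,4,5,6,9}: V {6,7,8,10}->{6}; W {3,4,6,7,9}->{3}; X {3,4,5,6,9}->{9}
Constraint 3 (W < X) on D(W)={3} D(X)={9}: no change
So after constraint 3: D(X) = {9}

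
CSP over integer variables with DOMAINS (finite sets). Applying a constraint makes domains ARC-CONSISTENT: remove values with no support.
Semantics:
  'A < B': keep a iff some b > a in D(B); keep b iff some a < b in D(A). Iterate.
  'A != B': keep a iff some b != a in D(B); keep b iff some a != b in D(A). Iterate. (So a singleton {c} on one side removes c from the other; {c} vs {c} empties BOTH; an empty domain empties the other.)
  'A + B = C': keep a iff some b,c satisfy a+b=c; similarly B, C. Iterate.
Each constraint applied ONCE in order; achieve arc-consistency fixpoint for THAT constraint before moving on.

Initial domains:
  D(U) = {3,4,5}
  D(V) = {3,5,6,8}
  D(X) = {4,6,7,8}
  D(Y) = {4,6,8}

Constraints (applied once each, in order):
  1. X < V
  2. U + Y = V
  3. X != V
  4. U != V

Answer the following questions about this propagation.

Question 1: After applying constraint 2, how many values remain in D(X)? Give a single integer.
Answer: 3

Derivation:
Constraint 1 (X < V) on D(X)={4,6,7,8} D(V)={3,5,6,8}: X {4,6,7,8}->{4,6,7}; V {3,5,6,8}->{5,6,8}
Constraint 2 (U + Y = V) on D(U)={3,4,5} D(Y)={4,6,8} D(V)={5,6,8}: U {3,4,5}->{4}; Y {4,6,8}->{4}; V {5,6,8}->{8}
So after constraint 2: D(X)={4,6,7}, size = 3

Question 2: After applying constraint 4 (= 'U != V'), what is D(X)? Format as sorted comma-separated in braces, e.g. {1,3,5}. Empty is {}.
Answer: {4,6,7}

Derivation:
Constraint 1 (X < V) on D(X)={4,6,7,8} D(V)={3,5,6,8}: X {4,6,7,8}->{4,6,7}; V {3,5,6,8}->{5,6,8}
Constraint 2 (U + Y = V) on D(U)={3,4,5} D(Y)={4,6,8} D(V)={5,6,8}: U {3,4,5}->{4}; Y {4,6,8}->{4}; V {5,6,8}->{8}
Constraint 3 (X != V) on D(X)={4,6,7} D(V)={8}: no change
Constraint 4 (U != V) on D(U)={4} D(V)={8}: no change
So after constraint 4: D(X) = {4,6,7}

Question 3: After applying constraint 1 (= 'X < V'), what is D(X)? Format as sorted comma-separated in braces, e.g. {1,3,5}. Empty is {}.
Answer: {4,6,7}

Derivation:
Constraint 1 (X < V) on D(X)={4,6,7,8} D(V)={3,5,6,8}: X {4,6,7,8}->{4,6,7}; V {3,5,6,8}->{5,6,8}
So after constraint 1: D(X) = {4,6,7}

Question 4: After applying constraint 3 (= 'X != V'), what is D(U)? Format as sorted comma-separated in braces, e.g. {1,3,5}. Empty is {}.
Answer: {4}

Derivation:
Constraint 1 (X < V) on D(X)={4,6,7,8} D(V)={3,5,6,8}: X {4,6,7,8}->{4,6,7}; V {3,5,6,8}->{5,6,8}
Constraint 2 (U + Y = V) on D(U)={3,4,5} D(Y)={4,6,8} D(V)={5,6,8}: U {3,4,5}->{4}; Y {4,6,8}->{4}; V {5,6,8}->{8}
Constraint 3 (X != V) on D(X)={4,6,7} D(V)={8}: no change
So after constraint 3: D(U) = {4}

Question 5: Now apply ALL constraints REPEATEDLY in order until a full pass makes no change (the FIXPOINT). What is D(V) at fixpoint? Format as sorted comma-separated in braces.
Answer: {8}

Derivation:
pass 0 (initial): D(V)={3,5,6,8}
pass 1: U {3,4,5}->{4}; V {3,5,6,8}->{8}; X {4,6,7,8}->{4,6,7}; Y {4,6,8}->{4}
pass 2: no change
Fixpoint after 2 passes: D(V) = {8}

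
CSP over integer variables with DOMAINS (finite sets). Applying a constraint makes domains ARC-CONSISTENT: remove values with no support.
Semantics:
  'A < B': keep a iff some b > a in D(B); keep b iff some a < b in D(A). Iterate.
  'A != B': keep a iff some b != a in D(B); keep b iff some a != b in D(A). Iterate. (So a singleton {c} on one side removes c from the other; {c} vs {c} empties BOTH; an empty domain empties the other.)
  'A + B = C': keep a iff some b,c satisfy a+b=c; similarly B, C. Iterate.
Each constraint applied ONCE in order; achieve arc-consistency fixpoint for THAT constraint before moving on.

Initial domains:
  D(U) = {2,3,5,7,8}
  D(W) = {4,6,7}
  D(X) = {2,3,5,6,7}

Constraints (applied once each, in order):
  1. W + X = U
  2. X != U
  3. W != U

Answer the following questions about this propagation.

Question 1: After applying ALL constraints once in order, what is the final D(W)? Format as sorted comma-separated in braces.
Constraint 1 (W + X = U) on D(W)={4,6,7} D(X)={2,3,5,6,7} D(U)={2,3,5,7,8}: W {4,6,7}->{4,6}; X {2,3,5,6,7}->{2,3}; U {2,3,5,7,8}->{7,8}
Constraint 2 (X != U) on D(X)={2,3} D(U)={7,8}: no change
Constraint 3 (W != U) on D(W)={4,6} D(U)={7,8}: no change
So after all 3 constraints: D(W) = {4,6}

Answer: {4,6}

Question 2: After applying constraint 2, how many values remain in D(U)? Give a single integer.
Answer: 2

Derivation:
Constraint 1 (W + X = U) on D(W)={4,6,7} D(X)={2,3,5,6,7} D(U)={2,3,5,7,8}: W {4,6,7}->{4,6}; X {2,3,5,6,7}->{2,3}; U {2,3,5,7,8}->{7,8}
Constraint 2 (X != U) on D(X)={2,3} D(U)={7,8}: no change
So after constraint 2: D(U)={7,8}, size = 2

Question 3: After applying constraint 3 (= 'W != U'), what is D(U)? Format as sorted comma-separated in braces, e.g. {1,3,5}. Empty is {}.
Answer: {7,8}

Derivation:
Constraint 1 (W + X = U) on D(W)={4,6,7} D(X)={2,3,5,6,7} D(U)={2,3,5,7,8}: W {4,6,7}->{4,6}; X {2,3,5,6,7}->{2,3}; U {2,3,5,7,8}->{7,8}
Constraint 2 (X != U) on D(X)={2,3} D(U)={7,8}: no change
Constraint 3 (W != U) on D(W)={4,6} D(U)={7,8}: no change
So after constraint 3: D(U) = {7,8}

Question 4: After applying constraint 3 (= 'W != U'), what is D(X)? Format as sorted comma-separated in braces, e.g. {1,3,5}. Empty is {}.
Constraint 1 (W + X = U) on D(W)={4,6,7} D(X)={2,3,5,6,7} D(U)={2,3,5,7,8}: W {4,6,7}->{4,6}; X {2,3,5,6,7}->{2,3}; U {2,3,5,7,8}->{7,8}
Constraint 2 (X != U) on D(X)={2,3} D(U)={7,8}: no change
Constraint 3 (W != U) on D(W)={4,6} D(U)={7,8}: no change
So after constraint 3: D(X) = {2,3}

Answer: {2,3}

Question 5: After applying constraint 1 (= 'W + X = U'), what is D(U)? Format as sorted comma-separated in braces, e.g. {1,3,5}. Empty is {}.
Answer: {7,8}

Derivation:
Constraint 1 (W + X = U) on D(W)={4,6,7} D(X)={2,3,5,6,7} D(U)={2,3,5,7,8}: W {4,6,7}->{4,6}; X {2,3,5,6,7}->{2,3}; U {2,3,5,7,8}->{7,8}
So after constraint 1: D(U) = {7,8}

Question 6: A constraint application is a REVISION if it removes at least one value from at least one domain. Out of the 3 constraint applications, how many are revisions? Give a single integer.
Answer: 1

Derivation:
Constraint 1 (W + X = U) on D(W)={4,6,7} D(X)={2,3,5,6,7} D(U)={2,3,5,7,8}: W {4,6,7}->{4,6}; X {2,3,5,6,7}->{2,3}; U {2,3,5,7,8}->{7,8} => REVISION
Constraint 2 (X != U) on D(X)={2,3} D(U)={7,8}: no change => not a revision
Constraint 3 (W != U) on D(W)={4,6} D(U)={7,8}: no change => not a revision
Total revisions = 1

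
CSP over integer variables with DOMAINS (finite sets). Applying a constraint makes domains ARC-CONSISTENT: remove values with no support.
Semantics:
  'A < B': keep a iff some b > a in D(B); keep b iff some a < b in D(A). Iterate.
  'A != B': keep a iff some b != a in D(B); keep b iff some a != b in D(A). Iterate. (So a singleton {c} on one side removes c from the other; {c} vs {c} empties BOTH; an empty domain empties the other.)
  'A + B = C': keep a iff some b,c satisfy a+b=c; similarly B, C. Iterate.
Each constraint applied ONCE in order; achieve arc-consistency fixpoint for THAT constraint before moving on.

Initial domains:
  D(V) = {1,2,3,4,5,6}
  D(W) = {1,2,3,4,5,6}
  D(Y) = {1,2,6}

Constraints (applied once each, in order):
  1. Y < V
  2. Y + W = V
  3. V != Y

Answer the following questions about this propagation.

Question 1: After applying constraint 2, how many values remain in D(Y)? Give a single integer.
Constraint 1 (Y < V) on D(Y)={1,2,6} D(V)={1,2,3,4,5,6}: Y {1,2,6}->{1,2}; V {1,2,3,4,5,6}->{2,3,4,5,6}
Constraint 2 (Y + W = V) on D(Y)={1,2} D(W)={1,2,3,4,5,6} D(V)={2,3,4,5,6}: W {1,2,3,4,5,6}->{1,2,3,4,5}
So after constraint 2: D(Y)={1,2}, size = 2

Answer: 2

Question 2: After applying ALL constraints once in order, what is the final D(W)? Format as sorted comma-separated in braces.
Constraint 1 (Y < V) on D(Y)={1,2,6} D(V)={1,2,3,4,5,6}: Y {1,2,6}->{1,2}; V {1,2,3,4,5,6}->{2,3,4,5,6}
Constraint 2 (Y + W = V) on D(Y)={1,2} D(W)={1,2,3,4,5,6} D(V)={2,3,4,5,6}: W {1,2,3,4,5,6}->{1,2,3,4,5}
Constraint 3 (V != Y) on D(V)={2,3,4,5,6} D(Y)={1,2}: no change
So after all 3 constraints: D(W) = {1,2,3,4,5}

Answer: {1,2,3,4,5}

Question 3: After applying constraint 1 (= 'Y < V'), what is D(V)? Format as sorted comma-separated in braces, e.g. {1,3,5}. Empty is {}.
Constraint 1 (Y < V) on D(Y)={1,2,6} D(V)={1,2,3,4,5,6}: Y {1,2,6}->{1,2}; V {1,2,3,4,5,6}->{2,3,4,5,6}
So after constraint 1: D(V) = {2,3,4,5,6}

Answer: {2,3,4,5,6}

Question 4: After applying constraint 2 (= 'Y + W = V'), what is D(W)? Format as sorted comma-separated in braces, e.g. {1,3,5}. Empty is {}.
Answer: {1,2,3,4,5}

Derivation:
Constraint 1 (Y < V) on D(Y)={1,2,6} D(V)={1,2,3,4,5,6}: Y {1,2,6}->{1,2}; V {1,2,3,4,5,6}->{2,3,4,5,6}
Constraint 2 (Y + W = V) on D(Y)={1,2} D(W)={1,2,3,4,5,6} D(V)={2,3,4,5,6}: W {1,2,3,4,5,6}->{1,2,3,4,5}
So after constraint 2: D(W) = {1,2,3,4,5}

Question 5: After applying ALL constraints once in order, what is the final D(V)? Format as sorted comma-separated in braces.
Constraint 1 (Y < V) on D(Y)={1,2,6} D(V)={1,2,3,4,5,6}: Y {1,2,6}->{1,2}; V {1,2,3,4,5,6}->{2,3,4,5,6}
Constraint 2 (Y + W = V) on D(Y)={1,2} D(W)={1,2,3,4,5,6} D(V)={2,3,4,5,6}: W {1,2,3,4,5,6}->{1,2,3,4,5}
Constraint 3 (V != Y) on D(V)={2,3,4,5,6} D(Y)={1,2}: no change
So after all 3 constraints: D(V) = {2,3,4,5,6}

Answer: {2,3,4,5,6}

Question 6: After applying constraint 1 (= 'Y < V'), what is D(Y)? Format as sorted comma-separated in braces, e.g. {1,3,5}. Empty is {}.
Constraint 1 (Y < V) on D(Y)={1,2,6} D(V)={1,2,3,4,5,6}: Y {1,2,6}->{1,2}; V {1,2,3,4,5,6}->{2,3,4,5,6}
So after constraint 1: D(Y) = {1,2}

Answer: {1,2}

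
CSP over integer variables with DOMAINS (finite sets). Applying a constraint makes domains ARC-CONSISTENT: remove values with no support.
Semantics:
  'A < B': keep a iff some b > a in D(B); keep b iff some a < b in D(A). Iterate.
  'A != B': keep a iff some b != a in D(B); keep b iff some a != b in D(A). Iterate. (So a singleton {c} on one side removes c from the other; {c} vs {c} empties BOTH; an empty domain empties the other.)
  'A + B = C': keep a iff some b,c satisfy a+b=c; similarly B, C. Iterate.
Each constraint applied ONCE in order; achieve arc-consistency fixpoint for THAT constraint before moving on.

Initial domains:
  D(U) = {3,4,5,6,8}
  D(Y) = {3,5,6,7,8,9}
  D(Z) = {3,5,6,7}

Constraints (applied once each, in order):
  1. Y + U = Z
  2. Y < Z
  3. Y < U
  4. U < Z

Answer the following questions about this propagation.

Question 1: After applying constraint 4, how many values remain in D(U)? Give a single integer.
Answer: 1

Derivation:
Constraint 1 (Y + U = Z) on D(Y)={3,5,6,7,8,9} D(U)={3,4,5,6,8} D(Z)={3,5,6,7}: Y {3,5,6,7,8,9}->{3}; U {3,4,5,6,8}->{3,4}; Z {3,5,6,7}->{6,7}
Constraint 2 (Y < Z) on D(Y)={3} D(Z)={6,7}: no change
Constraint 3 (Y < U) on D(Y)={3} D(U)={3,4}: U {3,4}->{4}
Constraint 4 (U < Z) on D(U)={4} D(Z)={6,7}: no change
So after constraint 4: D(U)={4}, size = 1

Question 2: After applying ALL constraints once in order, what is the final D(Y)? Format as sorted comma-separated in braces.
Answer: {3}

Derivation:
Constraint 1 (Y + U = Z) on D(Y)={3,5,6,7,8,9} D(U)={3,4,5,6,8} D(Z)={3,5,6,7}: Y {3,5,6,7,8,9}->{3}; U {3,4,5,6,8}->{3,4}; Z {3,5,6,7}->{6,7}
Constraint 2 (Y < Z) on D(Y)={3} D(Z)={6,7}: no change
Constraint 3 (Y < U) on D(Y)={3} D(U)={3,4}: U {3,4}->{4}
Constraint 4 (U < Z) on D(U)={4} D(Z)={6,7}: no change
So after all 4 constraints: D(Y) = {3}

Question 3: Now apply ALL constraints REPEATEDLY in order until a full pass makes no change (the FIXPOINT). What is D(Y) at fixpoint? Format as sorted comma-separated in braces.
pass 0 (initial): D(Y)={3,5,6,7,8,9}
pass 1: U {3,4,5,6,8}->{4}; Y {3,5,6,7,8,9}->{3}; Z {3,5,6,7}->{6,7}
pass 2: Z {6,7}->{7}
pass 3: no change
Fixpoint after 3 passes: D(Y) = {3}

Answer: {3}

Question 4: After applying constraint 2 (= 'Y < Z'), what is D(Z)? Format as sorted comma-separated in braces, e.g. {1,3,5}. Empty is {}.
Answer: {6,7}

Derivation:
Constraint 1 (Y + U = Z) on D(Y)={3,5,6,7,8,9} D(U)={3,4,5,6,8} D(Z)={3,5,6,7}: Y {3,5,6,7,8,9}->{3}; U {3,4,5,6,8}->{3,4}; Z {3,5,6,7}->{6,7}
Constraint 2 (Y < Z) on D(Y)={3} D(Z)={6,7}: no change
So after constraint 2: D(Z) = {6,7}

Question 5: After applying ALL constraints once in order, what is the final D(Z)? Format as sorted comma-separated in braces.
Constraint 1 (Y + U = Z) on D(Y)={3,5,6,7,8,9} D(U)={3,4,5,6,8} D(Z)={3,5,6,7}: Y {3,5,6,7,8,9}->{3}; U {3,4,5,6,8}->{3,4}; Z {3,5,6,7}->{6,7}
Constraint 2 (Y < Z) on D(Y)={3} D(Z)={6,7}: no change
Constraint 3 (Y < U) on D(Y)={3} D(U)={3,4}: U {3,4}->{4}
Constraint 4 (U < Z) on D(U)={4} D(Z)={6,7}: no change
So after all 4 constraints: D(Z) = {6,7}

Answer: {6,7}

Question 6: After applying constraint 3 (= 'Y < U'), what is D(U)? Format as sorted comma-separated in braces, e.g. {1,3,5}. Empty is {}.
Constraint 1 (Y + U = Z) on D(Y)={3,5,6,7,8,9} D(U)={3,4,5,6,8} D(Z)={3,5,6,7}: Y {3,5,6,7,8,9}->{3}; U {3,4,5,6,8}->{3,4}; Z {3,5,6,7}->{6,7}
Constraint 2 (Y < Z) on D(Y)={3} D(Z)={6,7}: no change
Constraint 3 (Y < U) on D(Y)={3} D(U)={3,4}: U {3,4}->{4}
So after constraint 3: D(U) = {4}

Answer: {4}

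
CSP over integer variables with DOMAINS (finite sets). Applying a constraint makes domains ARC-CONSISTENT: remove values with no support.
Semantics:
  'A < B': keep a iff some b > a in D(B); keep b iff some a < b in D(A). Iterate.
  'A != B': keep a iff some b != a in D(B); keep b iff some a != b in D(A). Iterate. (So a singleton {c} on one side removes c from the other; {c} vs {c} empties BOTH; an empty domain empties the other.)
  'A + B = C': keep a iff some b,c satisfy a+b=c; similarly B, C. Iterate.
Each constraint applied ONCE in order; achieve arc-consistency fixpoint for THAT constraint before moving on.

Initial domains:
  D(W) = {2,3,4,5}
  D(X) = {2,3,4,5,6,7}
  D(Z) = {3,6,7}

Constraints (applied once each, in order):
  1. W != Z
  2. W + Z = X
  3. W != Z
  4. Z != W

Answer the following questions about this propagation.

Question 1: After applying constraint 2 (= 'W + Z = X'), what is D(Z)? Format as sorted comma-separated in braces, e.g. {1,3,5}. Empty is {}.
Answer: {3}

Derivation:
Constraint 1 (W != Z) on D(W)={2,3,4,5} D(Z)={3,6,7}: no change
Constraint 2 (W + Z = X) on D(W)={2,3,4,5} D(Z)={3,6,7} D(X)={2,3,4,5,6,7}: W {2,3,4,5}->{2,3,4}; Z {3,6,7}->{3}; X {2,3,4,5,6,7}->{5,6,7}
So after constraint 2: D(Z) = {3}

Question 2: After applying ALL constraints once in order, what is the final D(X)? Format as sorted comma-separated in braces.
Constraint 1 (W != Z) on D(W)={2,3,4,5} D(Z)={3,6,7}: no change
Constraint 2 (W + Z = X) on D(W)={2,3,4,5} D(Z)={3,6,7} D(X)={2,3,4,5,6,7}: W {2,3,4,5}->{2,3,4}; Z {3,6,7}->{3}; X {2,3,4,5,6,7}->{5,6,7}
Constraint 3 (W != Z) on D(W)={2,3,4} D(Z)={3}: W {2,3,4}->{2,4}
Constraint 4 (Z != W) on D(Z)={3} D(W)={2,4}: no change
So after all 4 constraints: D(X) = {5,6,7}

Answer: {5,6,7}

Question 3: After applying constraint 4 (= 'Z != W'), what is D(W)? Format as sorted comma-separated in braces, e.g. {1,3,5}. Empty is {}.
Constraint 1 (W != Z) on D(W)={2,3,4,5} D(Z)={3,6,7}: no change
Constraint 2 (W + Z = X) on D(W)={2,3,4,5} D(Z)={3,6,7} D(X)={2,3,4,5,6,7}: W {2,3,4,5}->{2,3,4}; Z {3,6,7}->{3}; X {2,3,4,5,6,7}->{5,6,7}
Constraint 3 (W != Z) on D(W)={2,3,4} D(Z)={3}: W {2,3,4}->{2,4}
Constraint 4 (Z != W) on D(Z)={3} D(W)={2,4}: no change
So after constraint 4: D(W) = {2,4}

Answer: {2,4}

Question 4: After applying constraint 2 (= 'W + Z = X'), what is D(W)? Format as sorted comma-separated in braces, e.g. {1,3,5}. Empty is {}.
Answer: {2,3,4}

Derivation:
Constraint 1 (W != Z) on D(W)={2,3,4,5} D(Z)={3,6,7}: no change
Constraint 2 (W + Z = X) on D(W)={2,3,4,5} D(Z)={3,6,7} D(X)={2,3,4,5,6,7}: W {2,3,4,5}->{2,3,4}; Z {3,6,7}->{3}; X {2,3,4,5,6,7}->{5,6,7}
So after constraint 2: D(W) = {2,3,4}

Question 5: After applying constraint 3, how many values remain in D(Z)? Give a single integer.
Constraint 1 (W != Z) on D(W)={2,3,4,5} D(Z)={3,6,7}: no change
Constraint 2 (W + Z = X) on D(W)={2,3,4,5} D(Z)={3,6,7} D(X)={2,3,4,5,6,7}: W {2,3,4,5}->{2,3,4}; Z {3,6,7}->{3}; X {2,3,4,5,6,7}->{5,6,7}
Constraint 3 (W != Z) on D(W)={2,3,4} D(Z)={3}: W {2,3,4}->{2,4}
So after constraint 3: D(Z)={3}, size = 1

Answer: 1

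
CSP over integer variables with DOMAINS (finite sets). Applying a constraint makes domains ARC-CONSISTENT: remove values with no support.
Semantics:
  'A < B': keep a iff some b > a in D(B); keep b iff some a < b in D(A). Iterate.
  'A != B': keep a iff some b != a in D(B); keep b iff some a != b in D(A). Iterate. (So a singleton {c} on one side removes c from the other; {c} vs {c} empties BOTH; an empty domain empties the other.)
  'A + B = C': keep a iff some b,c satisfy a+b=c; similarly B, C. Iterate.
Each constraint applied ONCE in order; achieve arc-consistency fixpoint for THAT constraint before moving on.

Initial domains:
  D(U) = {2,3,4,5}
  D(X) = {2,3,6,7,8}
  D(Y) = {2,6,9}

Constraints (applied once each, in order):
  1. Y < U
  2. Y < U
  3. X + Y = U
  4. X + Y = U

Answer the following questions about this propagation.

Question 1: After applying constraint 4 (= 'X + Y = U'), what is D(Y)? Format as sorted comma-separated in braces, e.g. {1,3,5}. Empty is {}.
Answer: {2}

Derivation:
Constraint 1 (Y < U) on D(Y)={2,6,9} D(U)={2,3,4,5}: Y {2,6,9}->{2}; U {2,3,4,5}->{3,4,5}
Constraint 2 (Y < U) on D(Y)={2} D(U)={3,4,5}: no change
Constraint 3 (X + Y = U) on D(X)={2,3,6,7,8} D(Y)={2} D(U)={3,4,5}: X {2,3,6,7,8}->{2,3}; U {3,4,5}->{4,5}
Constraint 4 (X + Y = U) on D(X)={2,3} D(Y)={2} D(U)={4,5}: no change
So after constraint 4: D(Y) = {2}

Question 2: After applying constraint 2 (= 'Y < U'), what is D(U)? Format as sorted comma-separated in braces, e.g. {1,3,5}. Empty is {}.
Answer: {3,4,5}

Derivation:
Constraint 1 (Y < U) on D(Y)={2,6,9} D(U)={2,3,4,5}: Y {2,6,9}->{2}; U {2,3,4,5}->{3,4,5}
Constraint 2 (Y < U) on D(Y)={2} D(U)={3,4,5}: no change
So after constraint 2: D(U) = {3,4,5}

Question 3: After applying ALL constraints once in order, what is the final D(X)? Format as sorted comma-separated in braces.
Constraint 1 (Y < U) on D(Y)={2,6,9} D(U)={2,3,4,5}: Y {2,6,9}->{2}; U {2,3,4,5}->{3,4,5}
Constraint 2 (Y < U) on D(Y)={2} D(U)={3,4,5}: no change
Constraint 3 (X + Y = U) on D(X)={2,3,6,7,8} D(Y)={2} D(U)={3,4,5}: X {2,3,6,7,8}->{2,3}; U {3,4,5}->{4,5}
Constraint 4 (X + Y = U) on D(X)={2,3} D(Y)={2} D(U)={4,5}: no change
So after all 4 constraints: D(X) = {2,3}

Answer: {2,3}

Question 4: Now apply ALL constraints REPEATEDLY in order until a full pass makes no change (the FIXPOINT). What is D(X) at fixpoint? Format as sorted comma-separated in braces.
pass 0 (initial): D(X)={2,3,6,7,8}
pass 1: U {2,3,4,5}->{4,5}; X {2,3,6,7,8}->{2,3}; Y {2,6,9}->{2}
pass 2: no change
Fixpoint after 2 passes: D(X) = {2,3}

Answer: {2,3}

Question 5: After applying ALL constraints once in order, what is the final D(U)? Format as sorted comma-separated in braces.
Constraint 1 (Y < U) on D(Y)={2,6,9} D(U)={2,3,4,5}: Y {2,6,9}->{2}; U {2,3,4,5}->{3,4,5}
Constraint 2 (Y < U) on D(Y)={2} D(U)={3,4,5}: no change
Constraint 3 (X + Y = U) on D(X)={2,3,6,7,8} D(Y)={2} D(U)={3,4,5}: X {2,3,6,7,8}->{2,3}; U {3,4,5}->{4,5}
Constraint 4 (X + Y = U) on D(X)={2,3} D(Y)={2} D(U)={4,5}: no change
So after all 4 constraints: D(U) = {4,5}

Answer: {4,5}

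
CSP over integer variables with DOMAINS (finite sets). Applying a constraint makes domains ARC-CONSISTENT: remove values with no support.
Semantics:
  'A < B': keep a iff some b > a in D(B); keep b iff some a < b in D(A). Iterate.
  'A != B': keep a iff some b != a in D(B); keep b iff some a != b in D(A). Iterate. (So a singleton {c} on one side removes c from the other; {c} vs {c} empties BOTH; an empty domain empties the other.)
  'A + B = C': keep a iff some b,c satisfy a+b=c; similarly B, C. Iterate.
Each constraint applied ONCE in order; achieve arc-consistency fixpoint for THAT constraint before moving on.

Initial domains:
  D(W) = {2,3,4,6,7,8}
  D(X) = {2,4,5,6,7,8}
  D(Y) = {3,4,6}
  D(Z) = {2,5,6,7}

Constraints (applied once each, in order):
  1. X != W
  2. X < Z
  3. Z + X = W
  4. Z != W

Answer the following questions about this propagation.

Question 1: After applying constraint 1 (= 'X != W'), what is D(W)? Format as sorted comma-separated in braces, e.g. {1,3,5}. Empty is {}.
Constraint 1 (X != W) on D(X)={2,4,5,6,7,8} D(W)={2,3,4,6,7,8}: no change
So after constraint 1: D(W) = {2,3,4,6,7,8}

Answer: {2,3,4,6,7,8}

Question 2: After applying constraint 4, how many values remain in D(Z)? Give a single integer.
Answer: 2

Derivation:
Constraint 1 (X != W) on D(X)={2,4,5,6,7,8} D(W)={2,3,4,6,7,8}: no change
Constraint 2 (X < Z) on D(X)={2,4,5,6,7,8} D(Z)={2,5,6,7}: X {2,4,5,6,7,8}->{2,4,5,6}; Z {2,5,6,7}->{5,6,7}
Constraint 3 (Z + X = W) on D(Z)={5,6,7} D(X)={2,4,5,6} D(W)={2,3,4,6,7,8}: Z {5,6,7}->{5,6}; X {2,4,5,6}->{2}; W {2,3,4,6,7,8}->{7,8}
Constraint 4 (Z != W) on D(Z)={5,6} D(W)={7,8}: no change
So after constraint 4: D(Z)={5,6}, size = 2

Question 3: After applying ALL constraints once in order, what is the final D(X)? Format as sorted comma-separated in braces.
Constraint 1 (X != W) on D(X)={2,4,5,6,7,8} D(W)={2,3,4,6,7,8}: no change
Constraint 2 (X < Z) on D(X)={2,4,5,6,7,8} D(Z)={2,5,6,7}: X {2,4,5,6,7,8}->{2,4,5,6}; Z {2,5,6,7}->{5,6,7}
Constraint 3 (Z + X = W) on D(Z)={5,6,7} D(X)={2,4,5,6} D(W)={2,3,4,6,7,8}: Z {5,6,7}->{5,6}; X {2,4,5,6}->{2}; W {2,3,4,6,7,8}->{7,8}
Constraint 4 (Z != W) on D(Z)={5,6} D(W)={7,8}: no change
So after all 4 constraints: D(X) = {2}

Answer: {2}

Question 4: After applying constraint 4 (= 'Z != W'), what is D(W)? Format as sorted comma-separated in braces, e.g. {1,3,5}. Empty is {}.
Constraint 1 (X != W) on D(X)={2,4,5,6,7,8} D(W)={2,3,4,6,7,8}: no change
Constraint 2 (X < Z) on D(X)={2,4,5,6,7,8} D(Z)={2,5,6,7}: X {2,4,5,6,7,8}->{2,4,5,6}; Z {2,5,6,7}->{5,6,7}
Constraint 3 (Z + X = W) on D(Z)={5,6,7} D(X)={2,4,5,6} D(W)={2,3,4,6,7,8}: Z {5,6,7}->{5,6}; X {2,4,5,6}->{2}; W {2,3,4,6,7,8}->{7,8}
Constraint 4 (Z != W) on D(Z)={5,6} D(W)={7,8}: no change
So after constraint 4: D(W) = {7,8}

Answer: {7,8}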